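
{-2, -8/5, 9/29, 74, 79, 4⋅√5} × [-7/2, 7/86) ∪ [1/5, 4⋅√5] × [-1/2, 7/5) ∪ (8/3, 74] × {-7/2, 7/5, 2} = ((8/3, 74] × {-7/2, 7/5, 2}) ∪ ([1/5, 4⋅√5] × [-1/2, 7/5)) ∪ ({-2, -8/5, 9/29, 74, 79, 4⋅√5} × [-7/2, 7/86))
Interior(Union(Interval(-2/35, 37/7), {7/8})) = Interval.open(-2/35, 37/7)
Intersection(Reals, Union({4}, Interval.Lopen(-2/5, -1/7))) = Union({4}, Interval.Lopen(-2/5, -1/7))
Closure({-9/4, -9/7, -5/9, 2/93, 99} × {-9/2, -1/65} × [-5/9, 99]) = {-9/4, -9/7, -5/9, 2/93, 99} × {-9/2, -1/65} × [-5/9, 99]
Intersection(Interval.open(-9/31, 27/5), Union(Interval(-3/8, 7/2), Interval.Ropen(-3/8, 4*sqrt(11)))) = Interval.open(-9/31, 27/5)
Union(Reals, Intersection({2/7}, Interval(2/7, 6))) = Reals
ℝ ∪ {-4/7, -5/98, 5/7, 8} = ℝ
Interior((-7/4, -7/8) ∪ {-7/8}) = (-7/4, -7/8)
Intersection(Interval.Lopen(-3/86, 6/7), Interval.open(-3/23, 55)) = Interval.Lopen(-3/86, 6/7)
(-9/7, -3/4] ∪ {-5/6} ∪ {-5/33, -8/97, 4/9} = (-9/7, -3/4] ∪ {-5/33, -8/97, 4/9}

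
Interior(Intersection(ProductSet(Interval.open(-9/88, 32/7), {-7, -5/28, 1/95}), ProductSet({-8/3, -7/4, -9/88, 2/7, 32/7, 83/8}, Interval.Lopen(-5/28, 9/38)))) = EmptySet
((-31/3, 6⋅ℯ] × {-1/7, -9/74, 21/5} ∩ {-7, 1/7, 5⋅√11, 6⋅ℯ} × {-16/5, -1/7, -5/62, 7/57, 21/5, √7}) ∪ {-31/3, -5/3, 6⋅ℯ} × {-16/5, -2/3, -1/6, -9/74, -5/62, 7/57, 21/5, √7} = ({-7, 1/7, 6⋅ℯ} × {-1/7, 21/5}) ∪ ({-31/3, -5/3, 6⋅ℯ} × {-16/5, -2/3, -1/6, -9/74, -5/62, 7/57, 21/5, √7})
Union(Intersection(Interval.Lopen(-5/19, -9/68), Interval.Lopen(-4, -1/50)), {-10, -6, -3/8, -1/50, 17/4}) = Union({-10, -6, -3/8, -1/50, 17/4}, Interval.Lopen(-5/19, -9/68))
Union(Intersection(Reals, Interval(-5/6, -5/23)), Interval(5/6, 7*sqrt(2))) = Union(Interval(-5/6, -5/23), Interval(5/6, 7*sqrt(2)))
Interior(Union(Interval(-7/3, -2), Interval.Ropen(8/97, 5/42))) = Union(Interval.open(-7/3, -2), Interval.open(8/97, 5/42))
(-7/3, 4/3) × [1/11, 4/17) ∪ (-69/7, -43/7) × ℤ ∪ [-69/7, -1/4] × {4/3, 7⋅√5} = ((-69/7, -43/7) × ℤ) ∪ ((-7/3, 4/3) × [1/11, 4/17)) ∪ ([-69/7, -1/4] × {4/3, 7⋅√5})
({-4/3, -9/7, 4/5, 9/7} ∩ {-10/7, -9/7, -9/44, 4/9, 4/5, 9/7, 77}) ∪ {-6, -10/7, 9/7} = {-6, -10/7, -9/7, 4/5, 9/7}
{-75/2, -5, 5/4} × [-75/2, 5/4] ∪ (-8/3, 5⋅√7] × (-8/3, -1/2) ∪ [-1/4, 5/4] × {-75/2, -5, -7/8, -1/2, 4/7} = ({-75/2, -5, 5/4} × [-75/2, 5/4]) ∪ ([-1/4, 5/4] × {-75/2, -5, -7/8, -1/2, 4/7}) ∪ ((-8/3, 5⋅√7] × (-8/3, -1/2))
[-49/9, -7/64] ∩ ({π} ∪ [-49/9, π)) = [-49/9, -7/64]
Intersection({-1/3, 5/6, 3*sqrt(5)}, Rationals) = {-1/3, 5/6}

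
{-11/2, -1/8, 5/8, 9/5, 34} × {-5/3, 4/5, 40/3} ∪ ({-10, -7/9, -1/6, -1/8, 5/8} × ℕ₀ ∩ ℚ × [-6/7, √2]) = ({-10, -7/9, -1/6, -1/8, 5/8} × {0, 1}) ∪ ({-11/2, -1/8, 5/8, 9/5, 34} × {-5/3, 4/5, 40/3})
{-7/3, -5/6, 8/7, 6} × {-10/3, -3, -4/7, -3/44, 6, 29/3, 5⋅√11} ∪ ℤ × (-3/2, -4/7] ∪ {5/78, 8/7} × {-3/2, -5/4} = ({5/78, 8/7} × {-3/2, -5/4}) ∪ (ℤ × (-3/2, -4/7]) ∪ ({-7/3, -5/6, 8/7, 6} × {-10/3, -3, -4/7, -3/44, 6, 29/3, 5⋅√11})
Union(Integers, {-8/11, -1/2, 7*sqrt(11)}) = Union({-8/11, -1/2, 7*sqrt(11)}, Integers)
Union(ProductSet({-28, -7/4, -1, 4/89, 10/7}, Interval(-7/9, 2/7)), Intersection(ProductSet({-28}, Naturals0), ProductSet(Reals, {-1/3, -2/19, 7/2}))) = ProductSet({-28, -7/4, -1, 4/89, 10/7}, Interval(-7/9, 2/7))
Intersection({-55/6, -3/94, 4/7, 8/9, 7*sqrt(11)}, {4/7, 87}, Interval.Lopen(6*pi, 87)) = EmptySet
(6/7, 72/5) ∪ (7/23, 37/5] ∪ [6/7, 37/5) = (7/23, 72/5)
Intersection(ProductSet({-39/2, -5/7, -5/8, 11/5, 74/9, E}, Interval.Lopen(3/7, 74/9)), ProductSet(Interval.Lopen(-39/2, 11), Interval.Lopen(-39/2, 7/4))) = ProductSet({-5/7, -5/8, 11/5, 74/9, E}, Interval.Lopen(3/7, 7/4))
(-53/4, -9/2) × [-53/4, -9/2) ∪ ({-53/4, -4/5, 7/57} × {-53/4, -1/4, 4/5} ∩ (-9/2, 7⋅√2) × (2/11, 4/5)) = (-53/4, -9/2) × [-53/4, -9/2)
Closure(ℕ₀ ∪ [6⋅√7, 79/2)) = ℕ₀ ∪ [6⋅√7, 79/2] ∪ (ℕ₀ \ (6⋅√7, 79/2))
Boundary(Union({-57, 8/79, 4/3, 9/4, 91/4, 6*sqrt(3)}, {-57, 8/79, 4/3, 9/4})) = {-57, 8/79, 4/3, 9/4, 91/4, 6*sqrt(3)}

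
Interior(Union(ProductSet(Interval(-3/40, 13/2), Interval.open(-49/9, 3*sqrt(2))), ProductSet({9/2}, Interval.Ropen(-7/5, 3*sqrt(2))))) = ProductSet(Interval.open(-3/40, 13/2), Interval.open(-49/9, 3*sqrt(2)))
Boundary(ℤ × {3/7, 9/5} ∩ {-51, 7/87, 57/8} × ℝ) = {-51} × {3/7, 9/5}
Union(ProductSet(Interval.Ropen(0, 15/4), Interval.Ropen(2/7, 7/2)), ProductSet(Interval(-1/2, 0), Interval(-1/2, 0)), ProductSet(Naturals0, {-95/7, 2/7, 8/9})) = Union(ProductSet(Interval(-1/2, 0), Interval(-1/2, 0)), ProductSet(Interval.Ropen(0, 15/4), Interval.Ropen(2/7, 7/2)), ProductSet(Naturals0, {-95/7, 2/7, 8/9}))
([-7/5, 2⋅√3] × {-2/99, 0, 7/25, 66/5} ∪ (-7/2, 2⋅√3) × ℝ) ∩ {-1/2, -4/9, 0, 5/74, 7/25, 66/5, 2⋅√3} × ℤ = ({-1/2, -4/9, 0, 5/74, 7/25} × ℤ) ∪ ({-1/2, -4/9, 0, 5/74, 7/25, 2⋅√3} × {0})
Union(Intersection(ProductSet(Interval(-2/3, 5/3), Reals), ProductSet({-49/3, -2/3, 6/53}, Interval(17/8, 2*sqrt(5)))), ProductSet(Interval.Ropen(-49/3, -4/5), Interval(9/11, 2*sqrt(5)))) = Union(ProductSet({-2/3, 6/53}, Interval(17/8, 2*sqrt(5))), ProductSet(Interval.Ropen(-49/3, -4/5), Interval(9/11, 2*sqrt(5))))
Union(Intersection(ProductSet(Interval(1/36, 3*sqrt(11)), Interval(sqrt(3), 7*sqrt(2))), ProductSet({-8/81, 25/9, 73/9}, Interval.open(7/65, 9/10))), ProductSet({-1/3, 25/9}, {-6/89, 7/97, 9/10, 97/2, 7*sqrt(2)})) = ProductSet({-1/3, 25/9}, {-6/89, 7/97, 9/10, 97/2, 7*sqrt(2)})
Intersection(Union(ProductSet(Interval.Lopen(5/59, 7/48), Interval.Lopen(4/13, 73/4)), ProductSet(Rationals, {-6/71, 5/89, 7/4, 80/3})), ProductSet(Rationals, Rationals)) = Union(ProductSet(Intersection(Interval.Lopen(5/59, 7/48), Rationals), Intersection(Interval.Lopen(4/13, 73/4), Rationals)), ProductSet(Rationals, {-6/71, 5/89, 7/4, 80/3}))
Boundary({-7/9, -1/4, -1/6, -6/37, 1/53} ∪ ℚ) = ℝ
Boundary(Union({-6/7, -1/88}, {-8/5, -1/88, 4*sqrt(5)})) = {-8/5, -6/7, -1/88, 4*sqrt(5)}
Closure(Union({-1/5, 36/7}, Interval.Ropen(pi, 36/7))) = Union({-1/5}, Interval(pi, 36/7))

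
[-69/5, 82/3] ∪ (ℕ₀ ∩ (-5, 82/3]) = [-69/5, 82/3] ∪ {0, 1, …, 27}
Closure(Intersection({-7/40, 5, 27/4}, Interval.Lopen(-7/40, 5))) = {5}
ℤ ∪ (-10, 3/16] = ℤ ∪ [-10, 3/16]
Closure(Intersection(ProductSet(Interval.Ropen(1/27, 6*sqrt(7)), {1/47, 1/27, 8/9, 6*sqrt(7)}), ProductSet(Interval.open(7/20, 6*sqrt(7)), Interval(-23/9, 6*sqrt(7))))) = ProductSet(Interval(7/20, 6*sqrt(7)), {1/47, 1/27, 8/9, 6*sqrt(7)})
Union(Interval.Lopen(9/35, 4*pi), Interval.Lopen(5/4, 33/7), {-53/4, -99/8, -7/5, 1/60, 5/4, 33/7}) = Union({-53/4, -99/8, -7/5, 1/60}, Interval.Lopen(9/35, 4*pi))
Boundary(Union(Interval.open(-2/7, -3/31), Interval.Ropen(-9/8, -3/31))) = {-9/8, -3/31}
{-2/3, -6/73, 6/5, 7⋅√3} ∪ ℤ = ℤ ∪ {-2/3, -6/73, 6/5, 7⋅√3}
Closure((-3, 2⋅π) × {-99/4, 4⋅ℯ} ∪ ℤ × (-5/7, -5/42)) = (ℤ × [-5/7, -5/42]) ∪ ([-3, 2⋅π] × {-99/4, 4⋅ℯ})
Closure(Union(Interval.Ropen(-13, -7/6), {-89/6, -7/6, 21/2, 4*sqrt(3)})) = Union({-89/6, 21/2, 4*sqrt(3)}, Interval(-13, -7/6))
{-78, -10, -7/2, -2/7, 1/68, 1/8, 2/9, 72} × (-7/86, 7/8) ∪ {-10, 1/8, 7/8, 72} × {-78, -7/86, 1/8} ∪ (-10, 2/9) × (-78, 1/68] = ({-10, 1/8, 7/8, 72} × {-78, -7/86, 1/8}) ∪ ((-10, 2/9) × (-78, 1/68]) ∪ ({-78, -10, -7/2, -2/7, 1/68, 1/8, 2/9, 72} × (-7/86, 7/8))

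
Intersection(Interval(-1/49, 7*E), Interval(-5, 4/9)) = Interval(-1/49, 4/9)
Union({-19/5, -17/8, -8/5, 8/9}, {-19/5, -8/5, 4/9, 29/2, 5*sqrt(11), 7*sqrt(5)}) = {-19/5, -17/8, -8/5, 4/9, 8/9, 29/2, 5*sqrt(11), 7*sqrt(5)}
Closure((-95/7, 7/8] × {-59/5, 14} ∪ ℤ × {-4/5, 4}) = (ℤ × {-4/5, 4}) ∪ ([-95/7, 7/8] × {-59/5, 14})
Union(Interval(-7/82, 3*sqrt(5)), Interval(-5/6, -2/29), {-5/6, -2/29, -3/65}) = Interval(-5/6, 3*sqrt(5))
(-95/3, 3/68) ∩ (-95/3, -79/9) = (-95/3, -79/9)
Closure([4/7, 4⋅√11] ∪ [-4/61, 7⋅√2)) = [-4/61, 4⋅√11]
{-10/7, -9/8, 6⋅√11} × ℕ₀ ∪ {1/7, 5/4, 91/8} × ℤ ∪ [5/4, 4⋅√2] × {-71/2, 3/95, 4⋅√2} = ({1/7, 5/4, 91/8} × ℤ) ∪ ({-10/7, -9/8, 6⋅√11} × ℕ₀) ∪ ([5/4, 4⋅√2] × {-71/2, 3/95, 4⋅√2})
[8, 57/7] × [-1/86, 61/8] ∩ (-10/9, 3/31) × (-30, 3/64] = ∅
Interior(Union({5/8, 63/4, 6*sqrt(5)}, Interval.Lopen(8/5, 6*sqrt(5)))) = Interval.open(8/5, 6*sqrt(5))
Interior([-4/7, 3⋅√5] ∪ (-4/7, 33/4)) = (-4/7, 33/4)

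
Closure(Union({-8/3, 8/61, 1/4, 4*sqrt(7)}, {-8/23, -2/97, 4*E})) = {-8/3, -8/23, -2/97, 8/61, 1/4, 4*sqrt(7), 4*E}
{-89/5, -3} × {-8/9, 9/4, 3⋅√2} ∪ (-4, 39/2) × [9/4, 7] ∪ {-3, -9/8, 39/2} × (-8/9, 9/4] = ({-3, -9/8, 39/2} × (-8/9, 9/4]) ∪ ((-4, 39/2) × [9/4, 7]) ∪ ({-89/5, -3} × {-8/9, 9/4, 3⋅√2})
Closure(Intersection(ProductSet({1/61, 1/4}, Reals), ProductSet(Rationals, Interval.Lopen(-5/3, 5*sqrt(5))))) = ProductSet({1/61, 1/4}, Interval(-5/3, 5*sqrt(5)))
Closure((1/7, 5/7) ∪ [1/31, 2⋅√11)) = [1/31, 2⋅√11]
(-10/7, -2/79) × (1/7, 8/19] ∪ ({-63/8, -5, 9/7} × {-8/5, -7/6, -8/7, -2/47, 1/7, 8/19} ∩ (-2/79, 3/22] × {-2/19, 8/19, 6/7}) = (-10/7, -2/79) × (1/7, 8/19]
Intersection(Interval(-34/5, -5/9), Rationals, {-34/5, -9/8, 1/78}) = {-34/5, -9/8}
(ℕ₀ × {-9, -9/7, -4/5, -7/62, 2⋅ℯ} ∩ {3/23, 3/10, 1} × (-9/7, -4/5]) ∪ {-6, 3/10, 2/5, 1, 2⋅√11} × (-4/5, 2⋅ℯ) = ({1} × {-4/5}) ∪ ({-6, 3/10, 2/5, 1, 2⋅√11} × (-4/5, 2⋅ℯ))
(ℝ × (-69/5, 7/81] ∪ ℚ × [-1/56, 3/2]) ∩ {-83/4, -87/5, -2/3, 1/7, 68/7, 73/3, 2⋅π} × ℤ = ({-83/4, -87/5, -2/3, 1/7, 68/7, 73/3} × {0, 1}) ∪ ({-83/4, -87/5, -2/3, 1/7, 68/7, 73/3, 2⋅π} × {-13, -12, …, 0})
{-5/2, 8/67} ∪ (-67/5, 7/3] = (-67/5, 7/3]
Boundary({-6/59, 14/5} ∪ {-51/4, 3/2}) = {-51/4, -6/59, 3/2, 14/5}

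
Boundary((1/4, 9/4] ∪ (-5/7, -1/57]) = {-5/7, -1/57, 1/4, 9/4}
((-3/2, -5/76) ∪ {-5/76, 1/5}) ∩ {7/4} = ∅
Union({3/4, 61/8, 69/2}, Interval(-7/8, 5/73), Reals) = Interval(-oo, oo)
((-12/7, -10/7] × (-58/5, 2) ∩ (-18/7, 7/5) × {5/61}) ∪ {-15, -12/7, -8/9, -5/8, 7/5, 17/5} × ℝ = ((-12/7, -10/7] × {5/61}) ∪ ({-15, -12/7, -8/9, -5/8, 7/5, 17/5} × ℝ)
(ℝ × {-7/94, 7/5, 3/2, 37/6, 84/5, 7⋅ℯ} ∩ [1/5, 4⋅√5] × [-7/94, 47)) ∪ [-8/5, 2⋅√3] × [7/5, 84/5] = ([-8/5, 2⋅√3] × [7/5, 84/5]) ∪ ([1/5, 4⋅√5] × {-7/94, 7/5, 3/2, 37/6, 84/5, 7⋅ℯ})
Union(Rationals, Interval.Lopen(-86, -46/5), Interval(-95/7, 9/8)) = Union(Interval(-86, 9/8), Rationals)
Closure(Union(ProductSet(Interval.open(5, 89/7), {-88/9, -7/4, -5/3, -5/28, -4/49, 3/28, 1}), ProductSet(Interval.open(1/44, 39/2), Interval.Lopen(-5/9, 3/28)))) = Union(ProductSet({1/44, 39/2}, Interval(-5/9, 3/28)), ProductSet(Interval(1/44, 39/2), {-5/9, 3/28}), ProductSet(Interval.open(1/44, 39/2), Interval.Lopen(-5/9, 3/28)), ProductSet(Interval(5, 89/7), {-88/9, -7/4, -5/3, 3/28, 1}), ProductSet(Interval.open(5, 89/7), {-88/9, -7/4, -5/3, -5/28, -4/49, 3/28, 1}))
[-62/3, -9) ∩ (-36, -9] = [-62/3, -9)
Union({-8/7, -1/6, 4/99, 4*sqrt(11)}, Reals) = Reals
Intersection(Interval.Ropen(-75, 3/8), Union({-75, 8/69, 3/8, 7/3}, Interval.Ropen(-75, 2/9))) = Interval.Ropen(-75, 2/9)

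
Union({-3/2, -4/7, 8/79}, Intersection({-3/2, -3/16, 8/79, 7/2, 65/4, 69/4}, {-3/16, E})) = {-3/2, -4/7, -3/16, 8/79}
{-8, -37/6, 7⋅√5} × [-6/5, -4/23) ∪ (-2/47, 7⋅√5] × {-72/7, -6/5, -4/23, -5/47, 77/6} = ({-8, -37/6, 7⋅√5} × [-6/5, -4/23)) ∪ ((-2/47, 7⋅√5] × {-72/7, -6/5, -4/23, -5/47, 77/6})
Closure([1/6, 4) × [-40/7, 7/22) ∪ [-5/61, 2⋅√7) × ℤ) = ({1/6, 4} × [-40/7, 7/22]) ∪ ([1/6, 4] × {-40/7, 7/22}) ∪ ([-5/61, 2⋅√7] × ℤ) ∪ ([1/6, 4) × [-40/7, 7/22))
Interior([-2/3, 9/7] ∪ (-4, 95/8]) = (-4, 95/8)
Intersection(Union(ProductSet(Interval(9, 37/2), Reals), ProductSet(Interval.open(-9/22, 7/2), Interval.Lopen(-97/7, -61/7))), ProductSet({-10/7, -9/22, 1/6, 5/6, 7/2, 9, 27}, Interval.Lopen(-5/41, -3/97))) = ProductSet({9}, Interval.Lopen(-5/41, -3/97))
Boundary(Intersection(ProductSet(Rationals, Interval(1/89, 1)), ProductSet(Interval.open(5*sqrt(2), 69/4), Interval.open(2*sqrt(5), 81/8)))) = EmptySet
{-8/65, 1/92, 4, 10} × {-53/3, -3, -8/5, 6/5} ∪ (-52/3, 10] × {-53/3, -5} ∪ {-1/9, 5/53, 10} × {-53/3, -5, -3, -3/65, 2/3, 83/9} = ((-52/3, 10] × {-53/3, -5}) ∪ ({-8/65, 1/92, 4, 10} × {-53/3, -3, -8/5, 6/5}) ∪ ({-1/9, 5/53, 10} × {-53/3, -5, -3, -3/65, 2/3, 83/9})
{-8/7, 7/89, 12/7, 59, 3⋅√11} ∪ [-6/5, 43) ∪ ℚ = ℚ ∪ [-6/5, 43]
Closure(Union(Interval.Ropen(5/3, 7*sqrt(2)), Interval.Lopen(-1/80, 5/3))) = Interval(-1/80, 7*sqrt(2))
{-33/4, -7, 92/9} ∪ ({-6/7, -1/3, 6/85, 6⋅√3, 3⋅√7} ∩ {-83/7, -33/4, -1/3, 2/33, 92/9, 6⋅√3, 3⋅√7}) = {-33/4, -7, -1/3, 92/9, 6⋅√3, 3⋅√7}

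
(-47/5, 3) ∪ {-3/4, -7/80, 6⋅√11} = (-47/5, 3) ∪ {6⋅√11}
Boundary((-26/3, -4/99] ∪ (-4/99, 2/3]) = {-26/3, 2/3}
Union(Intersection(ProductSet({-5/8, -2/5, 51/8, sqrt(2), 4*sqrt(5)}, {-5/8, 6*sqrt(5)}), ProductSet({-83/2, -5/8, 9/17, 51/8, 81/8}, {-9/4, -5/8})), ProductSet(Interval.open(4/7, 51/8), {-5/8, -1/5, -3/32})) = Union(ProductSet({-5/8, 51/8}, {-5/8}), ProductSet(Interval.open(4/7, 51/8), {-5/8, -1/5, -3/32}))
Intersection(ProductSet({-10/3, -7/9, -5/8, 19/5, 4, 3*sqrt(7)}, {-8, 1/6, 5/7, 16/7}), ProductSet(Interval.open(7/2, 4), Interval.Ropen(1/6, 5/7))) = ProductSet({19/5}, {1/6})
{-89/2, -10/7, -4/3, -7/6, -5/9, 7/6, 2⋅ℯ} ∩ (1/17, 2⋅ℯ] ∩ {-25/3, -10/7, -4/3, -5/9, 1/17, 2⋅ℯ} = {2⋅ℯ}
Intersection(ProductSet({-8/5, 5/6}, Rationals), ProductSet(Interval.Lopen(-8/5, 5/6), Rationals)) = ProductSet({5/6}, Rationals)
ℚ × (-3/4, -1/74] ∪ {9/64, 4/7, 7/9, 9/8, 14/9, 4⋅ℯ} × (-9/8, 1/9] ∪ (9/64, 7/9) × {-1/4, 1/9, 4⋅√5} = (ℚ × (-3/4, -1/74]) ∪ ((9/64, 7/9) × {-1/4, 1/9, 4⋅√5}) ∪ ({9/64, 4/7, 7/9, 9/8, 14/9, 4⋅ℯ} × (-9/8, 1/9])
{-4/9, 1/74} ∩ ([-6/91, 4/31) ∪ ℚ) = {-4/9, 1/74}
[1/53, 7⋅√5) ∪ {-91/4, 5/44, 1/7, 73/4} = {-91/4, 73/4} ∪ [1/53, 7⋅√5)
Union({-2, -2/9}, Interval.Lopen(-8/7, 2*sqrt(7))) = Union({-2}, Interval.Lopen(-8/7, 2*sqrt(7)))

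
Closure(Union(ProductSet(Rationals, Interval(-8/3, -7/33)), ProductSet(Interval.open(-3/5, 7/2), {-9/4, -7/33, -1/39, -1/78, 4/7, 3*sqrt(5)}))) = Union(ProductSet(Interval(-3/5, 7/2), {-9/4, -7/33, -1/39, -1/78, 4/7, 3*sqrt(5)}), ProductSet(Reals, Interval(-8/3, -7/33)))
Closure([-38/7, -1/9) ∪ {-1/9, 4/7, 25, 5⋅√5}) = [-38/7, -1/9] ∪ {4/7, 25, 5⋅√5}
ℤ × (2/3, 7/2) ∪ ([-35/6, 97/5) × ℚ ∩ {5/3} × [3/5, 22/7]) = (ℤ × (2/3, 7/2)) ∪ ({5/3} × (ℚ ∩ [3/5, 22/7]))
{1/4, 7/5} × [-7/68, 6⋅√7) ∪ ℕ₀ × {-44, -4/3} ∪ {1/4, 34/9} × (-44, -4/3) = (ℕ₀ × {-44, -4/3}) ∪ ({1/4, 34/9} × (-44, -4/3)) ∪ ({1/4, 7/5} × [-7/68, 6⋅√7))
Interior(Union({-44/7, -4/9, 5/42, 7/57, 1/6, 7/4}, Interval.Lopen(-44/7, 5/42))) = Interval.open(-44/7, 5/42)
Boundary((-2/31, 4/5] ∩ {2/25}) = {2/25}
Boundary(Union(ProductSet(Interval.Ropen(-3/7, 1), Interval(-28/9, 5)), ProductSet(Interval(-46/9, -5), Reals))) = Union(ProductSet({-46/9, -5}, Interval(-oo, oo)), ProductSet({-3/7, 1}, Interval(-28/9, 5)), ProductSet(Interval(-3/7, 1), {-28/9, 5}))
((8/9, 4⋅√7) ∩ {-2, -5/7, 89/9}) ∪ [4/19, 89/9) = [4/19, 89/9]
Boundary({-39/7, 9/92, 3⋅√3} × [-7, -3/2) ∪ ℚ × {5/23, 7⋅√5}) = (ℝ × {5/23, 7⋅√5}) ∪ ({-39/7, 9/92, 3⋅√3} × [-7, -3/2])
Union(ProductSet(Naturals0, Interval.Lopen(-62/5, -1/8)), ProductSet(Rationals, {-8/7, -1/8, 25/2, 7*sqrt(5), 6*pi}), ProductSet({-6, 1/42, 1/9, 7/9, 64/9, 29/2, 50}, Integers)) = Union(ProductSet({-6, 1/42, 1/9, 7/9, 64/9, 29/2, 50}, Integers), ProductSet(Naturals0, Interval.Lopen(-62/5, -1/8)), ProductSet(Rationals, {-8/7, -1/8, 25/2, 7*sqrt(5), 6*pi}))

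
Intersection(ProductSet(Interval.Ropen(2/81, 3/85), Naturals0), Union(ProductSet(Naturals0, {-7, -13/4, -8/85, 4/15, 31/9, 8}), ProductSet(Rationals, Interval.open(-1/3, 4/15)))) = ProductSet(Intersection(Interval.Ropen(2/81, 3/85), Rationals), Range(0, 1, 1))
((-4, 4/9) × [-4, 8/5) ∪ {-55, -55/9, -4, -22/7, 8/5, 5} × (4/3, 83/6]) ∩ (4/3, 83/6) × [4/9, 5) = {8/5, 5} × (4/3, 5)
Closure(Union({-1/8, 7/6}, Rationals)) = Reals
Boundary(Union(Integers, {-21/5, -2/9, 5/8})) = Union({-21/5, -2/9, 5/8}, Integers)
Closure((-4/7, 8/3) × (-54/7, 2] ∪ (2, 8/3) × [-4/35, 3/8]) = ({-4/7, 8/3} × [-54/7, 2]) ∪ ([-4/7, 8/3] × {-54/7, 2}) ∪ ((-4/7, 8/3) × (-54/7, 2])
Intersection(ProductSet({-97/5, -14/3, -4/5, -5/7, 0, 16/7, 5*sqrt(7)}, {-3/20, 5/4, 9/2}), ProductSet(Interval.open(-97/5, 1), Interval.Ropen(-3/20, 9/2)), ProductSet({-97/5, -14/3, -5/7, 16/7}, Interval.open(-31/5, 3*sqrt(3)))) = ProductSet({-14/3, -5/7}, {-3/20, 5/4})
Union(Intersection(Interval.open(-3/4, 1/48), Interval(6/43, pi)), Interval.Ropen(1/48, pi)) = Interval.Ropen(1/48, pi)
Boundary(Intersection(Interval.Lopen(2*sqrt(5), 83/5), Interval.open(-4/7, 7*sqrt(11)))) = {83/5, 2*sqrt(5)}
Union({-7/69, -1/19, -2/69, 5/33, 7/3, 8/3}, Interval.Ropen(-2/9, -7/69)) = Union({-1/19, -2/69, 5/33, 7/3, 8/3}, Interval(-2/9, -7/69))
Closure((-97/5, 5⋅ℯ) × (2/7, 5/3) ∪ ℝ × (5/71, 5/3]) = ℝ × [5/71, 5/3]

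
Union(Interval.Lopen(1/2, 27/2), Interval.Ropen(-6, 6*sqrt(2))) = Interval(-6, 27/2)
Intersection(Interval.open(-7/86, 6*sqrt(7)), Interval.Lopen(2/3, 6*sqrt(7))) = Interval.open(2/3, 6*sqrt(7))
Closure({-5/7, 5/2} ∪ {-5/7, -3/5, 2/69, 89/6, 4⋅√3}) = {-5/7, -3/5, 2/69, 5/2, 89/6, 4⋅√3}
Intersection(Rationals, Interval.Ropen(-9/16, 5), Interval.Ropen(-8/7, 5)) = Intersection(Interval.Ropen(-9/16, 5), Rationals)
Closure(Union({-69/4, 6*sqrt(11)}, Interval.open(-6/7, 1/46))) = Union({-69/4, 6*sqrt(11)}, Interval(-6/7, 1/46))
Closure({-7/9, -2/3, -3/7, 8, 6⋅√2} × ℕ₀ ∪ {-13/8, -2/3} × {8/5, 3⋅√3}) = ({-13/8, -2/3} × {8/5, 3⋅√3}) ∪ ({-7/9, -2/3, -3/7, 8, 6⋅√2} × ℕ₀)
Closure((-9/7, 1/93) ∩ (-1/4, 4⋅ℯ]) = [-1/4, 1/93]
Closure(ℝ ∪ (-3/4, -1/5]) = (-∞, ∞)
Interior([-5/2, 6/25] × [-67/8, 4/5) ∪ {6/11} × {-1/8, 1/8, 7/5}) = (-5/2, 6/25) × (-67/8, 4/5)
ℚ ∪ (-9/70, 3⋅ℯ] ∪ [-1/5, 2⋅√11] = ℚ ∪ [-1/5, 3⋅ℯ]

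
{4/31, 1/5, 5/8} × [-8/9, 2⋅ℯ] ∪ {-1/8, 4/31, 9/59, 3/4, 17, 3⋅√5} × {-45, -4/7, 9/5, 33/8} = ({4/31, 1/5, 5/8} × [-8/9, 2⋅ℯ]) ∪ ({-1/8, 4/31, 9/59, 3/4, 17, 3⋅√5} × {-45, -4/7, 9/5, 33/8})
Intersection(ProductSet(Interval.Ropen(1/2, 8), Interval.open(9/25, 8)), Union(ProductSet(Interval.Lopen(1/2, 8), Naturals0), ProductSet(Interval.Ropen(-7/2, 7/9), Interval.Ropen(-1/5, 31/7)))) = Union(ProductSet(Interval.Ropen(1/2, 7/9), Interval.open(9/25, 31/7)), ProductSet(Interval.open(1/2, 8), Range(1, 8, 1)))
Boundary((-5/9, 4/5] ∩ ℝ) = {-5/9, 4/5}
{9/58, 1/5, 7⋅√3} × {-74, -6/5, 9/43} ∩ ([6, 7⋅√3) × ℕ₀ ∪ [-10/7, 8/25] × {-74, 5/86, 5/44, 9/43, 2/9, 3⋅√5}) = {9/58, 1/5} × {-74, 9/43}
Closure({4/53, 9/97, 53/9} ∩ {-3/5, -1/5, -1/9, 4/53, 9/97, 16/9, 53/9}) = {4/53, 9/97, 53/9}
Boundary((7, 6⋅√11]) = {7, 6⋅√11}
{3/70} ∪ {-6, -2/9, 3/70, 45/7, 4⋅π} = {-6, -2/9, 3/70, 45/7, 4⋅π}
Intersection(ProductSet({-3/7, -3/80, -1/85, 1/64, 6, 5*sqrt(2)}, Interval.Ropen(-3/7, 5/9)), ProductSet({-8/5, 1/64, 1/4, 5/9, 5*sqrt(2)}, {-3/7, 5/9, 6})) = ProductSet({1/64, 5*sqrt(2)}, {-3/7})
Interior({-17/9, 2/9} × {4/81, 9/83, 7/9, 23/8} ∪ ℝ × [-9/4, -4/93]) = ℝ × (-9/4, -4/93)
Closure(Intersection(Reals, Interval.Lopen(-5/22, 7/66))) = Interval(-5/22, 7/66)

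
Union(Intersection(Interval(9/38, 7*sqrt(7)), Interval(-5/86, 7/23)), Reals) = Interval(-oo, oo)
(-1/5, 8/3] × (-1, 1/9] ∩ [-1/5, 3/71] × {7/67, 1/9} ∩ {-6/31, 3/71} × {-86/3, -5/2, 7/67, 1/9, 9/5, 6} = {-6/31, 3/71} × {7/67, 1/9}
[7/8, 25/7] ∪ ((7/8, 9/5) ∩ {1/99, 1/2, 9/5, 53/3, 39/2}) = [7/8, 25/7]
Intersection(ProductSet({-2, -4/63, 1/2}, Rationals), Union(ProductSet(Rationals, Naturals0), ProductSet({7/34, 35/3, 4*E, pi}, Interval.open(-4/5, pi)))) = ProductSet({-2, -4/63, 1/2}, Naturals0)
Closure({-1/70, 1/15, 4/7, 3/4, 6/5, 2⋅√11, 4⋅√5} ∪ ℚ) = ℝ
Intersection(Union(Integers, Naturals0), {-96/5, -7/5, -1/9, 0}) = {0}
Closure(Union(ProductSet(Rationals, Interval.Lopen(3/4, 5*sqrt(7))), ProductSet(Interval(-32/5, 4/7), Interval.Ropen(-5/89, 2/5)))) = Union(ProductSet(Interval(-32/5, 4/7), Interval(-5/89, 2/5)), ProductSet(Reals, Interval(3/4, 5*sqrt(7))))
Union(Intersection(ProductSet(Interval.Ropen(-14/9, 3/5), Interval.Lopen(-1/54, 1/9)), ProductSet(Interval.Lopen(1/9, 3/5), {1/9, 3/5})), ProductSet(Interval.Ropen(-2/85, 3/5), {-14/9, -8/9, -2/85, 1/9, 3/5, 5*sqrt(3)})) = ProductSet(Interval.Ropen(-2/85, 3/5), {-14/9, -8/9, -2/85, 1/9, 3/5, 5*sqrt(3)})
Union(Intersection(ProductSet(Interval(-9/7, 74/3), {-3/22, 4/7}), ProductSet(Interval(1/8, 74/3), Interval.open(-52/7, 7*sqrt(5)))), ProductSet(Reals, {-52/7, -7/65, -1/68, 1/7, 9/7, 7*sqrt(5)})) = Union(ProductSet(Interval(1/8, 74/3), {-3/22, 4/7}), ProductSet(Reals, {-52/7, -7/65, -1/68, 1/7, 9/7, 7*sqrt(5)}))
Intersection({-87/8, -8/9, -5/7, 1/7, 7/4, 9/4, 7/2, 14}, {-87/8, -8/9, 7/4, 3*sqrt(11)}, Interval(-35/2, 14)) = {-87/8, -8/9, 7/4}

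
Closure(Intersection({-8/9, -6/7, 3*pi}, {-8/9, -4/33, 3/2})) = {-8/9}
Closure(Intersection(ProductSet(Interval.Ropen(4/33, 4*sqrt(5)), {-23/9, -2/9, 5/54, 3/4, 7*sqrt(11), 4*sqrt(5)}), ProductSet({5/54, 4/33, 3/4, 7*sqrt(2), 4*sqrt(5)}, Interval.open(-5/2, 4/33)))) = ProductSet({4/33, 3/4}, {-2/9, 5/54})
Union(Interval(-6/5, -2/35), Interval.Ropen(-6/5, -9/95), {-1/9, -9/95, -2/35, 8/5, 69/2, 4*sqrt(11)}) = Union({8/5, 69/2, 4*sqrt(11)}, Interval(-6/5, -2/35))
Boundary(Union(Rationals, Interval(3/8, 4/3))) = Union(Interval(-oo, 3/8), Interval(4/3, oo))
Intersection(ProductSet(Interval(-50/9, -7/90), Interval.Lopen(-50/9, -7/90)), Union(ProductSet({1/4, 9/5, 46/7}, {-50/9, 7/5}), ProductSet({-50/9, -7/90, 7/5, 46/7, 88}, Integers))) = ProductSet({-50/9, -7/90}, Range(-5, 0, 1))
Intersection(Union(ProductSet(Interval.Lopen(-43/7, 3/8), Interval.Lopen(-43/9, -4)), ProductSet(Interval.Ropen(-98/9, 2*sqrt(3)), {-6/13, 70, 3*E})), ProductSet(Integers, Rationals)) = Union(ProductSet(Range(-10, 4, 1), {-6/13, 70}), ProductSet(Range(-6, 1, 1), Intersection(Interval.Lopen(-43/9, -4), Rationals)))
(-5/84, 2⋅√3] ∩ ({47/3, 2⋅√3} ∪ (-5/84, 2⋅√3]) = (-5/84, 2⋅√3]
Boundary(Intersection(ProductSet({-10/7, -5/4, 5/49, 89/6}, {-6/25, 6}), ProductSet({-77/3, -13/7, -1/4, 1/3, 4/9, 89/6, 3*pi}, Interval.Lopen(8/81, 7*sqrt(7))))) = ProductSet({89/6}, {6})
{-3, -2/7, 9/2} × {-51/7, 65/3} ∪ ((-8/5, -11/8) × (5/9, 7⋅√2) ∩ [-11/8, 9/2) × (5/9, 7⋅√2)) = {-3, -2/7, 9/2} × {-51/7, 65/3}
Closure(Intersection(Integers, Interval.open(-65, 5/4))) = Range(-64, 2, 1)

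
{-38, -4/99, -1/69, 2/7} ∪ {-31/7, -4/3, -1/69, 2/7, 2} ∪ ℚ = ℚ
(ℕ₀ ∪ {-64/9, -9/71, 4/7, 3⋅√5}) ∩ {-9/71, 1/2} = {-9/71}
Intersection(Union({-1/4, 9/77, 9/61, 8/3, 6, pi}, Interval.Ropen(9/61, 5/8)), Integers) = {6}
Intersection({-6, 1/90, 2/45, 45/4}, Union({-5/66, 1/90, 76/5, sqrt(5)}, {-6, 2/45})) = {-6, 1/90, 2/45}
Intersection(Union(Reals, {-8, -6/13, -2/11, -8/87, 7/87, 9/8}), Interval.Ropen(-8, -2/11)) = Interval.Ropen(-8, -2/11)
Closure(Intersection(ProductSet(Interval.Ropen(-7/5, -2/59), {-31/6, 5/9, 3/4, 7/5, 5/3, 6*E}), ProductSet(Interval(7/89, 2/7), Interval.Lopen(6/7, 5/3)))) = EmptySet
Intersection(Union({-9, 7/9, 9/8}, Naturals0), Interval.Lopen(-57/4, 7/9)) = Union({-9, 7/9}, Range(0, 1, 1))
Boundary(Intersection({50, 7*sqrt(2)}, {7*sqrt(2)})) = {7*sqrt(2)}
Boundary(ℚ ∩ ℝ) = ℝ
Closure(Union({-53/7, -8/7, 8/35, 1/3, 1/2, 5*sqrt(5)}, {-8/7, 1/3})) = {-53/7, -8/7, 8/35, 1/3, 1/2, 5*sqrt(5)}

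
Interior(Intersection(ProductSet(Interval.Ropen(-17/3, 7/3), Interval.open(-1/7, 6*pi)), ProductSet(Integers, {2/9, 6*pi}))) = EmptySet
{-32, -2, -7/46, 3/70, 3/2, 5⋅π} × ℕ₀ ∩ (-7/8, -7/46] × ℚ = {-7/46} × ℕ₀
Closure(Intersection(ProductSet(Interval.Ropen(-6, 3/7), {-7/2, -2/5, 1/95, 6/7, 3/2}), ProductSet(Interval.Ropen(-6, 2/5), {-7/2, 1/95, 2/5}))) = ProductSet(Interval(-6, 2/5), {-7/2, 1/95})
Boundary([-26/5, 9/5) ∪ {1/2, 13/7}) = {-26/5, 9/5, 13/7}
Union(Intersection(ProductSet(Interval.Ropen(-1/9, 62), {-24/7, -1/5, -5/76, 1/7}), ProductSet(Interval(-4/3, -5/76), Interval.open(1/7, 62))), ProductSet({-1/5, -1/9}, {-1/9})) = ProductSet({-1/5, -1/9}, {-1/9})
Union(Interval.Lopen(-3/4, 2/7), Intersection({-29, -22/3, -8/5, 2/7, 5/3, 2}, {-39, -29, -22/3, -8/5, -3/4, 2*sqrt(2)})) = Union({-29, -22/3, -8/5}, Interval.Lopen(-3/4, 2/7))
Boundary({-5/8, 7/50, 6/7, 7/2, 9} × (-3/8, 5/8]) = {-5/8, 7/50, 6/7, 7/2, 9} × [-3/8, 5/8]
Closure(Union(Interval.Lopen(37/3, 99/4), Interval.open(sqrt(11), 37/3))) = Interval(sqrt(11), 99/4)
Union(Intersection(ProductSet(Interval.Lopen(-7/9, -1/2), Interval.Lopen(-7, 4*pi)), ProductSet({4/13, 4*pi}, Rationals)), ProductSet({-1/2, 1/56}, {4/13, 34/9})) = ProductSet({-1/2, 1/56}, {4/13, 34/9})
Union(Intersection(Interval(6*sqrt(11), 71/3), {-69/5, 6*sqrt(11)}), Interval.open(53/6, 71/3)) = Interval.open(53/6, 71/3)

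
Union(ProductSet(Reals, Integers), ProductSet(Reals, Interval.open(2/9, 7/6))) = ProductSet(Reals, Union(Integers, Interval.open(2/9, 7/6)))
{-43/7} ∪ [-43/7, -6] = [-43/7, -6]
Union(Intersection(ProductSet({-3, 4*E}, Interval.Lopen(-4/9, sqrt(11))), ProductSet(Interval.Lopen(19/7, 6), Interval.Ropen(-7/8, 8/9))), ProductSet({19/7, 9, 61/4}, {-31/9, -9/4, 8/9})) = ProductSet({19/7, 9, 61/4}, {-31/9, -9/4, 8/9})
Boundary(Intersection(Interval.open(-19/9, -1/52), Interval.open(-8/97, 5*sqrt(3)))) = {-8/97, -1/52}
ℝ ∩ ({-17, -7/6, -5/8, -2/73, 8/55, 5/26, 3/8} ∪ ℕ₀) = {-17, -7/6, -5/8, -2/73, 8/55, 5/26, 3/8} ∪ ℕ₀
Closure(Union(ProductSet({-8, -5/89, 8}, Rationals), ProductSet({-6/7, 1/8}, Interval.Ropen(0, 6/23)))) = Union(ProductSet({-6/7, 1/8}, Interval(0, 6/23)), ProductSet({-8, -5/89, 8}, Reals))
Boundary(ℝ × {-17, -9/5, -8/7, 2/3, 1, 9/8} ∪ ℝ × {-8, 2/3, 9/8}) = ℝ × {-17, -8, -9/5, -8/7, 2/3, 1, 9/8}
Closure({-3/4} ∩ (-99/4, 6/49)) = {-3/4}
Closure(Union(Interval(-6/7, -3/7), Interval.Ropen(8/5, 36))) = Union(Interval(-6/7, -3/7), Interval(8/5, 36))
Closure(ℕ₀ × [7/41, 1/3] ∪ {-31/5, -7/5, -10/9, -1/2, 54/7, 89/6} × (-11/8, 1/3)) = (ℕ₀ × [7/41, 1/3]) ∪ ({-31/5, -7/5, -10/9, -1/2, 54/7, 89/6} × [-11/8, 1/3])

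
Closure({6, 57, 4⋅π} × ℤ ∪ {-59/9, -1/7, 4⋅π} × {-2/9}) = ({6, 57, 4⋅π} × ℤ) ∪ ({-59/9, -1/7, 4⋅π} × {-2/9})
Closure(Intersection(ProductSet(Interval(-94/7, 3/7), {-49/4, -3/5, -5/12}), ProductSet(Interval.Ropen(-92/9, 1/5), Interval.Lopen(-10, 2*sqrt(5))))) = ProductSet(Interval(-92/9, 1/5), {-3/5, -5/12})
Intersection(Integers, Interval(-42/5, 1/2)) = Range(-8, 1, 1)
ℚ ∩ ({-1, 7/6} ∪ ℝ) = ℚ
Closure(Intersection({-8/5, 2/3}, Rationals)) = {-8/5, 2/3}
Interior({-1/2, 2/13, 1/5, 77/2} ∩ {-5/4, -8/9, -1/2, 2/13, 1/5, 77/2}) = ∅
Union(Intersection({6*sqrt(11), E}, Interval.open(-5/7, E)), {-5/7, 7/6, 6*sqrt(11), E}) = {-5/7, 7/6, 6*sqrt(11), E}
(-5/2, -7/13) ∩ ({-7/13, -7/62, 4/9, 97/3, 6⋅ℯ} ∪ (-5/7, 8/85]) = (-5/7, -7/13)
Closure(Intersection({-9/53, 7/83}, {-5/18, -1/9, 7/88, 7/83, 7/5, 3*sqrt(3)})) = {7/83}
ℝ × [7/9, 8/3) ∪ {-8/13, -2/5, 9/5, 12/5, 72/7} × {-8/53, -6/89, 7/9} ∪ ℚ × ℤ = (ℚ × ℤ) ∪ (ℝ × [7/9, 8/3)) ∪ ({-8/13, -2/5, 9/5, 12/5, 72/7} × {-8/53, -6/89, 7/9})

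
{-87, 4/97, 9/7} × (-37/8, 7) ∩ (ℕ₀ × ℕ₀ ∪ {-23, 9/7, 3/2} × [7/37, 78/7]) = {9/7} × [7/37, 7)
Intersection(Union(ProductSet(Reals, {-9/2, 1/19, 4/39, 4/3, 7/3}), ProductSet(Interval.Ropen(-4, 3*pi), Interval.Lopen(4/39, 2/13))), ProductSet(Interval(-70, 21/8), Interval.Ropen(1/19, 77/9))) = Union(ProductSet(Interval(-70, 21/8), {1/19, 4/39, 4/3, 7/3}), ProductSet(Interval(-4, 21/8), Interval.Lopen(4/39, 2/13)))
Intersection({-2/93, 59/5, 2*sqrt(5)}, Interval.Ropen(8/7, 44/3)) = {59/5, 2*sqrt(5)}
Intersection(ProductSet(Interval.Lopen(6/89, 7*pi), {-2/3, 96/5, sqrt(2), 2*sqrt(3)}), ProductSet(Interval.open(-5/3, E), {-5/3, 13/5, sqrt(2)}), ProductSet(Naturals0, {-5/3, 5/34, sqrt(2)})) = ProductSet(Range(1, 3, 1), {sqrt(2)})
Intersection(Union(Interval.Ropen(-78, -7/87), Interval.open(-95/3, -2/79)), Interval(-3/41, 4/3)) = Interval.Ropen(-3/41, -2/79)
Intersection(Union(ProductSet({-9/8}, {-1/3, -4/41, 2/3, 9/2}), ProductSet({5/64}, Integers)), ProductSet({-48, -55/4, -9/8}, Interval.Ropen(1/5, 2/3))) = EmptySet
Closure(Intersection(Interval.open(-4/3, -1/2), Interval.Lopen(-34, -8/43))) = Interval(-4/3, -1/2)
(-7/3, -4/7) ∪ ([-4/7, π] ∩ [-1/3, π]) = (-7/3, -4/7) ∪ [-1/3, π]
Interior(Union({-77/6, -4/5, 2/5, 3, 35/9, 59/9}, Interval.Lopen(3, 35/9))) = Interval.open(3, 35/9)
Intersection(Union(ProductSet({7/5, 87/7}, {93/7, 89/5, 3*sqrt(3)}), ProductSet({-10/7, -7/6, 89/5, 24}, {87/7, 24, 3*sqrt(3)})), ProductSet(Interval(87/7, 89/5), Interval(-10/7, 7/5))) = EmptySet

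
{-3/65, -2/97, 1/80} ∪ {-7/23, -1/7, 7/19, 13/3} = {-7/23, -1/7, -3/65, -2/97, 1/80, 7/19, 13/3}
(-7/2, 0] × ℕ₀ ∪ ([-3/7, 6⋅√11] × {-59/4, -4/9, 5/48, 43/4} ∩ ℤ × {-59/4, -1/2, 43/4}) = ((-7/2, 0] × ℕ₀) ∪ ({0, 1, …, 19} × {-59/4, 43/4})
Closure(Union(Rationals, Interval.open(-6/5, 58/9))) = Union(Interval(-oo, oo), Rationals)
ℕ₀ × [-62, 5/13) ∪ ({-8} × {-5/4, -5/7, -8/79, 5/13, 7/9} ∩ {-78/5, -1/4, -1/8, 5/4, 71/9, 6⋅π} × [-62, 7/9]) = ℕ₀ × [-62, 5/13)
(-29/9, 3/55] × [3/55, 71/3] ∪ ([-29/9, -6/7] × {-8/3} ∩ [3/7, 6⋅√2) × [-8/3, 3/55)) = (-29/9, 3/55] × [3/55, 71/3]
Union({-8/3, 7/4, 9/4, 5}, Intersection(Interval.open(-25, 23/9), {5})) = {-8/3, 7/4, 9/4, 5}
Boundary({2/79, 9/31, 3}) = {2/79, 9/31, 3}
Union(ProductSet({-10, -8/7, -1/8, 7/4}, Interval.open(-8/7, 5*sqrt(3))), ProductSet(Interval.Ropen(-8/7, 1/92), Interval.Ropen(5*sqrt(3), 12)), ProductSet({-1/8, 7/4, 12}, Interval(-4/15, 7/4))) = Union(ProductSet({-1/8, 7/4, 12}, Interval(-4/15, 7/4)), ProductSet({-10, -8/7, -1/8, 7/4}, Interval.open(-8/7, 5*sqrt(3))), ProductSet(Interval.Ropen(-8/7, 1/92), Interval.Ropen(5*sqrt(3), 12)))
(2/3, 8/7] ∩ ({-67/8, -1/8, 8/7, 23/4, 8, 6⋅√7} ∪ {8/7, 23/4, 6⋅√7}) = {8/7}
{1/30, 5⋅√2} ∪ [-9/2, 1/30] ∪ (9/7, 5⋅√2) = [-9/2, 1/30] ∪ (9/7, 5⋅√2]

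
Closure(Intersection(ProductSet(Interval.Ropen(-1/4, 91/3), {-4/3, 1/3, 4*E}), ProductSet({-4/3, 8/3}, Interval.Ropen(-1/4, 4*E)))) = ProductSet({8/3}, {1/3})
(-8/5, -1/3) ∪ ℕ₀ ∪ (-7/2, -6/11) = (-7/2, -1/3) ∪ ℕ₀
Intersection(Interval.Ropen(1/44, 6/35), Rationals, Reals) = Intersection(Interval.Ropen(1/44, 6/35), Rationals)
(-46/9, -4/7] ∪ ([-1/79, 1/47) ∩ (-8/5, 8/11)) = (-46/9, -4/7] ∪ [-1/79, 1/47)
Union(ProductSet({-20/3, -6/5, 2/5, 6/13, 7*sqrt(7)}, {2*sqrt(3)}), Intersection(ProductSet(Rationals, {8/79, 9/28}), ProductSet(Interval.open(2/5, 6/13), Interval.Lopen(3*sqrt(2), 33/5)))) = ProductSet({-20/3, -6/5, 2/5, 6/13, 7*sqrt(7)}, {2*sqrt(3)})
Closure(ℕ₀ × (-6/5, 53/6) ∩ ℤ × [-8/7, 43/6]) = ℕ₀ × [-8/7, 43/6]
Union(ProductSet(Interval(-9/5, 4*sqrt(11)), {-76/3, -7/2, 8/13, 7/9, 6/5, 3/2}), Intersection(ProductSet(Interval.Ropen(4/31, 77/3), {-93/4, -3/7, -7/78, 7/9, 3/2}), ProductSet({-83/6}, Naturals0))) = ProductSet(Interval(-9/5, 4*sqrt(11)), {-76/3, -7/2, 8/13, 7/9, 6/5, 3/2})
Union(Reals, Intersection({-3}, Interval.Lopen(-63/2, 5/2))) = Reals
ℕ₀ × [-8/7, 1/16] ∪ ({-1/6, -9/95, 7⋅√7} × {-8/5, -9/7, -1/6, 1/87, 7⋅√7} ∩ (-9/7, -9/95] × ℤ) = ℕ₀ × [-8/7, 1/16]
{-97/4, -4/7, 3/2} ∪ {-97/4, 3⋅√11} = {-97/4, -4/7, 3/2, 3⋅√11}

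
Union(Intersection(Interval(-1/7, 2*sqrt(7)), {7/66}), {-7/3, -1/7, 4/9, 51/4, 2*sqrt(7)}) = {-7/3, -1/7, 7/66, 4/9, 51/4, 2*sqrt(7)}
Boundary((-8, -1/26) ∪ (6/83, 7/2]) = {-8, -1/26, 6/83, 7/2}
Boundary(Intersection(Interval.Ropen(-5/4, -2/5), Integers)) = Range(-1, 0, 1)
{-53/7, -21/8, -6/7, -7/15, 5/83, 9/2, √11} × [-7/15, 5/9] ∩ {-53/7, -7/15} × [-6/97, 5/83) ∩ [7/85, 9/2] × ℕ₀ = ∅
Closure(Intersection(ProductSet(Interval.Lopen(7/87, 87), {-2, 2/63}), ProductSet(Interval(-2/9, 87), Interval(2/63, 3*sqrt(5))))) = ProductSet(Interval(7/87, 87), {2/63})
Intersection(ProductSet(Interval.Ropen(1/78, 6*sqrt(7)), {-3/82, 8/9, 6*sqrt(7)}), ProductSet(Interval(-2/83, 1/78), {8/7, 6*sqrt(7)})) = ProductSet({1/78}, {6*sqrt(7)})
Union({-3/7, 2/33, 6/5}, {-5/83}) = {-3/7, -5/83, 2/33, 6/5}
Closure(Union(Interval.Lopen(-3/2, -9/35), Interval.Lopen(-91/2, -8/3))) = Union(Interval(-91/2, -8/3), Interval(-3/2, -9/35))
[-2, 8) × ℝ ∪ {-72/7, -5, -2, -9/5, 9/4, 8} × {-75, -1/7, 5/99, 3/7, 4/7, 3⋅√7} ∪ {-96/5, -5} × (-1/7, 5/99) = ([-2, 8) × ℝ) ∪ ({-96/5, -5} × (-1/7, 5/99)) ∪ ({-72/7, -5, -2, -9/5, 9/4, 8} × {-75, -1/7, 5/99, 3/7, 4/7, 3⋅√7})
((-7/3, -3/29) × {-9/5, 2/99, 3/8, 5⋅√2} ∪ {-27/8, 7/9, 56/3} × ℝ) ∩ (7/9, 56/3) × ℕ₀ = ∅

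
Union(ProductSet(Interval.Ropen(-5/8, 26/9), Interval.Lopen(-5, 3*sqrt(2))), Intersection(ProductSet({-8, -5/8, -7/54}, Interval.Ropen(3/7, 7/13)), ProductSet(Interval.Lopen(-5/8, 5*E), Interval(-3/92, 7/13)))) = ProductSet(Interval.Ropen(-5/8, 26/9), Interval.Lopen(-5, 3*sqrt(2)))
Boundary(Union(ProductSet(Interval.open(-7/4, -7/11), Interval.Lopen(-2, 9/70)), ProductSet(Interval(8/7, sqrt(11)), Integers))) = Union(ProductSet({-7/4, -7/11}, Interval(-2, 9/70)), ProductSet(Interval(-7/4, -7/11), {-2, 9/70}), ProductSet(Interval(8/7, sqrt(11)), Integers))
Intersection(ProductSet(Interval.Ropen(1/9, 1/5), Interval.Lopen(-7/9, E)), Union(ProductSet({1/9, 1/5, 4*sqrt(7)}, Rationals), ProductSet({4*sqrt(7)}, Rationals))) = ProductSet({1/9}, Intersection(Interval.Lopen(-7/9, E), Rationals))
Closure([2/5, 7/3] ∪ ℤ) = ℤ ∪ [2/5, 7/3]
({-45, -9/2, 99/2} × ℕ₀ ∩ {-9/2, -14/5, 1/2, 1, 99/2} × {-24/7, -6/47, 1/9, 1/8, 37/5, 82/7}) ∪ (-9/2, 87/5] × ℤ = (-9/2, 87/5] × ℤ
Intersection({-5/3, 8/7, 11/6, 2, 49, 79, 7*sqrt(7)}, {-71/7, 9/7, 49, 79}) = {49, 79}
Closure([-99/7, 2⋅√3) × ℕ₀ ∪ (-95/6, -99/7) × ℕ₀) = [-95/6, 2⋅√3] × ℕ₀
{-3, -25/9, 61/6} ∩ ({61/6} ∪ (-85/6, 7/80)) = {-3, -25/9, 61/6}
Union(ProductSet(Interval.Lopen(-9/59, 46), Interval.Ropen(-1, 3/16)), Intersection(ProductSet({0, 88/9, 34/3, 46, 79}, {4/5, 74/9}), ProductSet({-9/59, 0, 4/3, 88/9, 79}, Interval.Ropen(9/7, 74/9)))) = ProductSet(Interval.Lopen(-9/59, 46), Interval.Ropen(-1, 3/16))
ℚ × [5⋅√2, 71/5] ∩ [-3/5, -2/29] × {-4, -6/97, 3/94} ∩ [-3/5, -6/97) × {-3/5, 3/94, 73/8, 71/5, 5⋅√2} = ∅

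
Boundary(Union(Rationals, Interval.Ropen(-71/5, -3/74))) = Union(Interval(-oo, -71/5), Interval(-3/74, oo))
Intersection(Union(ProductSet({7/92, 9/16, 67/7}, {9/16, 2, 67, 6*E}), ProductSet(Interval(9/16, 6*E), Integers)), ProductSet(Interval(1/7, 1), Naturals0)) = ProductSet(Interval(9/16, 1), Naturals0)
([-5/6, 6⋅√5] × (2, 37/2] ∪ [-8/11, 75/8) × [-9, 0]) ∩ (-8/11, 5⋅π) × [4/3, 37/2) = (-8/11, 6⋅√5] × (2, 37/2)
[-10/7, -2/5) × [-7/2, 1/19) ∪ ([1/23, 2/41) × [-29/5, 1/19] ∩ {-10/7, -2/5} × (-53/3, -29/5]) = [-10/7, -2/5) × [-7/2, 1/19)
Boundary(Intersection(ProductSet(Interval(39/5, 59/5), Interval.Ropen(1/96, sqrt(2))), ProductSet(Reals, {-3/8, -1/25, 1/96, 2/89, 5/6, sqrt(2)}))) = ProductSet(Interval(39/5, 59/5), {1/96, 2/89, 5/6})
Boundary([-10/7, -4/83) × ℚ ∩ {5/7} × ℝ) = ∅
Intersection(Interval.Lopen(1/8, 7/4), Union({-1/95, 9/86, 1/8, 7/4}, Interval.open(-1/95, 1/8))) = {7/4}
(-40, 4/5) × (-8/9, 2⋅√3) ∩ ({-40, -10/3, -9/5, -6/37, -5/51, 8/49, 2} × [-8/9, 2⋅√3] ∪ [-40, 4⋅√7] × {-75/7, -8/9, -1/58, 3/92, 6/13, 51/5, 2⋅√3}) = ((-40, 4/5) × {-1/58, 3/92, 6/13}) ∪ ({-10/3, -9/5, -6/37, -5/51, 8/49} × (-8/9, 2⋅√3))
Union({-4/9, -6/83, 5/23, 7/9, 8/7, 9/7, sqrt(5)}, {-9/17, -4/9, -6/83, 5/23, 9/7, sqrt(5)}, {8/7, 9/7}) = {-9/17, -4/9, -6/83, 5/23, 7/9, 8/7, 9/7, sqrt(5)}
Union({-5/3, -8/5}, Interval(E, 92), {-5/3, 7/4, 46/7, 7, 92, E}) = Union({-5/3, -8/5, 7/4}, Interval(E, 92))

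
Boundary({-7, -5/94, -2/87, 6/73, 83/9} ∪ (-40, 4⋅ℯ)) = {-40, 4⋅ℯ}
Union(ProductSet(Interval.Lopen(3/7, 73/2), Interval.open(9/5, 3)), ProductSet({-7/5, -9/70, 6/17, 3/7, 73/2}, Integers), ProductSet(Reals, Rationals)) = Union(ProductSet(Interval.Lopen(3/7, 73/2), Interval.open(9/5, 3)), ProductSet(Reals, Rationals))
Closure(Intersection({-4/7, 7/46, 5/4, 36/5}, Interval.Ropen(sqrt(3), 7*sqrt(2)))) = {36/5}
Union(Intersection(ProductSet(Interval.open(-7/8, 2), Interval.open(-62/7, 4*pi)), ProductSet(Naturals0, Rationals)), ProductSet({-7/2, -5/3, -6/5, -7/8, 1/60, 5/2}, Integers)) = Union(ProductSet({-7/2, -5/3, -6/5, -7/8, 1/60, 5/2}, Integers), ProductSet(Range(0, 2, 1), Intersection(Interval.open(-62/7, 4*pi), Rationals)))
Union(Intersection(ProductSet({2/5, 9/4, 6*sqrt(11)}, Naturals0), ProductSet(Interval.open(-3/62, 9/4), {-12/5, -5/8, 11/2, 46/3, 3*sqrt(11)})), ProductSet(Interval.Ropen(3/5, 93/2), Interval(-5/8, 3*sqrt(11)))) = ProductSet(Interval.Ropen(3/5, 93/2), Interval(-5/8, 3*sqrt(11)))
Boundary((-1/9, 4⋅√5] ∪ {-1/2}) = {-1/2, -1/9, 4⋅√5}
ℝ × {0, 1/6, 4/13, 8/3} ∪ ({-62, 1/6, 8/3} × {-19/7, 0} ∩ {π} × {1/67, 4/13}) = ℝ × {0, 1/6, 4/13, 8/3}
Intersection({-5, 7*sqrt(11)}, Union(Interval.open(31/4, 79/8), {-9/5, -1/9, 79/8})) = EmptySet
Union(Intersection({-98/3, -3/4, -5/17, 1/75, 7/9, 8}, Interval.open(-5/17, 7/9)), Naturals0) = Union({1/75}, Naturals0)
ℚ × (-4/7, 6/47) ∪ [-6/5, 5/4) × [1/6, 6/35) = (ℚ × (-4/7, 6/47)) ∪ ([-6/5, 5/4) × [1/6, 6/35))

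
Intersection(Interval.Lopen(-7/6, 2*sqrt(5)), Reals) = Interval.Lopen(-7/6, 2*sqrt(5))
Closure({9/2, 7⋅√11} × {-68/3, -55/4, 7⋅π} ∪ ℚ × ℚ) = ℝ × ℝ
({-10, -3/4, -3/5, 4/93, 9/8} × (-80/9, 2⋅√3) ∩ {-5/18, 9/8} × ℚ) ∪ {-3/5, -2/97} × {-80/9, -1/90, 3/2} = ({-3/5, -2/97} × {-80/9, -1/90, 3/2}) ∪ ({9/8} × (ℚ ∩ (-80/9, 2⋅√3)))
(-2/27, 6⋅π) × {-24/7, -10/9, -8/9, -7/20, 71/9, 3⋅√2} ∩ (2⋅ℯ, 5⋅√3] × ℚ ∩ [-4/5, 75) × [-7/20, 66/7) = (2⋅ℯ, 5⋅√3] × {-7/20, 71/9}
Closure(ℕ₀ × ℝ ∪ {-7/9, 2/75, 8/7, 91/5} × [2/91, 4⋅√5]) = (ℕ₀ × ℝ) ∪ ({-7/9, 2/75, 8/7, 91/5} × [2/91, 4⋅√5])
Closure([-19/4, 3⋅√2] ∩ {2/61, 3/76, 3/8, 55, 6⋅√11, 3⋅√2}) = {2/61, 3/76, 3/8, 3⋅√2}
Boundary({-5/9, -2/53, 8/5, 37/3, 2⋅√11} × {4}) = {-5/9, -2/53, 8/5, 37/3, 2⋅√11} × {4}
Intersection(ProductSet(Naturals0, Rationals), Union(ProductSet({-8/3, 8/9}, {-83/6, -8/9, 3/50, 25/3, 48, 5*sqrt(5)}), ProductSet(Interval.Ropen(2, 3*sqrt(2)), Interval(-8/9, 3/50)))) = ProductSet(Range(2, 5, 1), Intersection(Interval(-8/9, 3/50), Rationals))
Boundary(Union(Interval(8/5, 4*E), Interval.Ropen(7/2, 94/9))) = {8/5, 4*E}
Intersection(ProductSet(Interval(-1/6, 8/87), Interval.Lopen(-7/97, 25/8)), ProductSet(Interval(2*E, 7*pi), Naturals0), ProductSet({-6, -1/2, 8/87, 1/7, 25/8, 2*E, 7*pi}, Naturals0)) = EmptySet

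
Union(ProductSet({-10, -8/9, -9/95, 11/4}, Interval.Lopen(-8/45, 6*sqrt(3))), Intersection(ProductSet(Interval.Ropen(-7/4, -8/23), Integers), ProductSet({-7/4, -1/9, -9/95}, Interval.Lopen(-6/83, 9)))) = Union(ProductSet({-7/4}, Range(0, 10, 1)), ProductSet({-10, -8/9, -9/95, 11/4}, Interval.Lopen(-8/45, 6*sqrt(3))))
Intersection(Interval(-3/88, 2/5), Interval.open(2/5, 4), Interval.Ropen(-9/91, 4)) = EmptySet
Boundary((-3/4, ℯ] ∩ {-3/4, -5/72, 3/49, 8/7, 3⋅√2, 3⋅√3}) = {-5/72, 3/49, 8/7}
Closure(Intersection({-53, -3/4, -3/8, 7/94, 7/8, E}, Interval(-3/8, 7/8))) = {-3/8, 7/94, 7/8}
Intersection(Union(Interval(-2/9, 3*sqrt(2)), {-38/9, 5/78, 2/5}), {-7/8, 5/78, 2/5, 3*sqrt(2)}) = {5/78, 2/5, 3*sqrt(2)}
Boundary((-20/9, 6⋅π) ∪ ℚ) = (-∞, -20/9] ∪ [6⋅π, ∞)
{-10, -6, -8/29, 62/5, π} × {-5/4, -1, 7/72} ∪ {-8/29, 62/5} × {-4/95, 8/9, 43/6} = ({-8/29, 62/5} × {-4/95, 8/9, 43/6}) ∪ ({-10, -6, -8/29, 62/5, π} × {-5/4, -1, 7/72})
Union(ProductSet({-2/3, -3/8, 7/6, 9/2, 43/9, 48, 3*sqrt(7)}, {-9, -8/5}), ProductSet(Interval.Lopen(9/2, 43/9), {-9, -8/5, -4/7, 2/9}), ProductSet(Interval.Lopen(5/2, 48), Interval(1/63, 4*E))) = Union(ProductSet({-2/3, -3/8, 7/6, 9/2, 43/9, 48, 3*sqrt(7)}, {-9, -8/5}), ProductSet(Interval.Lopen(5/2, 48), Interval(1/63, 4*E)), ProductSet(Interval.Lopen(9/2, 43/9), {-9, -8/5, -4/7, 2/9}))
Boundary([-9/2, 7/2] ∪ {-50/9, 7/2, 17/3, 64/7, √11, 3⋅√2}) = {-50/9, -9/2, 7/2, 17/3, 64/7, 3⋅√2}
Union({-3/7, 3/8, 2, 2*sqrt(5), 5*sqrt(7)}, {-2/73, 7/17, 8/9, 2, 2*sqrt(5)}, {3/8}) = {-3/7, -2/73, 3/8, 7/17, 8/9, 2, 2*sqrt(5), 5*sqrt(7)}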